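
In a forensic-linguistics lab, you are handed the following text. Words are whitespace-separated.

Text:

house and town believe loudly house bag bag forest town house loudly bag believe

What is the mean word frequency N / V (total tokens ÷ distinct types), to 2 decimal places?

2.00

N = 14 tokens, V = 7 types.
Mean frequency = N / V = 14 / 7 = 2.00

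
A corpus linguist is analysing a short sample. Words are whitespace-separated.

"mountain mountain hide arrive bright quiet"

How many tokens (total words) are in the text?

Tokens: mountain, mountain, hide, arrive, bright, quiet
N = 6

6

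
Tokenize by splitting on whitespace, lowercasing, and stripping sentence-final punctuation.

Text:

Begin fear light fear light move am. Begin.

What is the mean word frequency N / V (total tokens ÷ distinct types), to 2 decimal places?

N = 8 tokens, V = 5 types.
Mean frequency = N / V = 8 / 5 = 1.60

1.60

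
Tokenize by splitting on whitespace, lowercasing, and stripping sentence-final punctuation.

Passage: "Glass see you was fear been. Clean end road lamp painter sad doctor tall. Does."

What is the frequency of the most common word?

1

Frequencies: glass:1, see:1, you:1, was:1, fear:1, been:1, clean:1, end:1, road:1, lamp:1, painter:1, sad:1, doctor:1, tall:1, does:1
Most common: 'glass' with frequency 1.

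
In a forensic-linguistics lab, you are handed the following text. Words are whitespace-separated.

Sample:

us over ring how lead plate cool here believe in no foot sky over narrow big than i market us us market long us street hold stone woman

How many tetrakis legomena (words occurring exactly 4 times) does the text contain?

1

Frequencies: us:4, over:2, market:2, ring:1, how:1, lead:1, plate:1, cool:1, here:1, believe:1, in:1, no:1, foot:1, sky:1, narrow:1, big:1, than:1, i:1, long:1, street:1, … (3 more, each freq 1)
Words with frequency 4: us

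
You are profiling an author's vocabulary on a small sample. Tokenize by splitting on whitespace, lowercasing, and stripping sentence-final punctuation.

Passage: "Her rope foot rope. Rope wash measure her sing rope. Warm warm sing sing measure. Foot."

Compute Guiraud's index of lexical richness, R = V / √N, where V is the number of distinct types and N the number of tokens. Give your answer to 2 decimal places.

1.75

N = 16, V = 7.
√N = 4.000000
R = 7 / 4.000000 = 1.75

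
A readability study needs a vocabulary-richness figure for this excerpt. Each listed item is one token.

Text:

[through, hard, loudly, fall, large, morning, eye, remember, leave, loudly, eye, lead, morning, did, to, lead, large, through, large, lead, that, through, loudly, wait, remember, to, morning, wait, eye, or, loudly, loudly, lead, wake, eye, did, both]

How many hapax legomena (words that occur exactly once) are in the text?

Frequencies: loudly:5, eye:4, lead:4, through:3, large:3, morning:3, remember:2, did:2, to:2, wait:2, hard:1, fall:1, leave:1, that:1, or:1, wake:1, both:1
Hapax (freq=1): both, fall, hard, leave, or, that, wake

7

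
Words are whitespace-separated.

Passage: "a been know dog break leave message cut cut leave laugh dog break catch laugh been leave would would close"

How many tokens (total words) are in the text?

Tokens: a, been, know, dog, break, leave, message, cut, cut, leave, laugh, dog, break, catch, laugh, been, leave, would, would, close
N = 20

20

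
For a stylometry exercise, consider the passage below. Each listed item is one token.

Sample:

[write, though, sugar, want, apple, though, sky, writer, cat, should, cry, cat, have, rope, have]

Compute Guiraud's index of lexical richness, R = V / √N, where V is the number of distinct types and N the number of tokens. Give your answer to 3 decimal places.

N = 15, V = 12.
√N = 3.872983
R = 12 / 3.872983 = 3.098

3.098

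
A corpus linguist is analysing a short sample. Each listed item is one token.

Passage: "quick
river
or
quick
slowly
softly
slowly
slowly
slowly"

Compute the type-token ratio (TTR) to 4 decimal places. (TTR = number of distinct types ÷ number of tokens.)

N = 9 tokens, V = 5 types.
TTR = V / N = 5 / 9 = 0.5556

0.5556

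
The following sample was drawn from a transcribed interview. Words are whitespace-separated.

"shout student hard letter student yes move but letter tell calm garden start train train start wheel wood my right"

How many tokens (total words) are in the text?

Tokens: shout, student, hard, letter, student, yes, move, but, letter, tell, calm, garden, start, train, train, start, wheel, wood, my, right
N = 20

20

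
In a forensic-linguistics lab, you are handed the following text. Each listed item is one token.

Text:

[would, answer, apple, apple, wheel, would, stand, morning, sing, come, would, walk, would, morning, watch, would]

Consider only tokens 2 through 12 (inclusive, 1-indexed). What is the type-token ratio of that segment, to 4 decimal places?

0.8182

Segment tokens 2–12: answer, apple, apple, wheel, would, stand, morning, sing, come, would, walk
Segment N = 11, segment V = 9.
TTR = 9 / 11 = 0.8182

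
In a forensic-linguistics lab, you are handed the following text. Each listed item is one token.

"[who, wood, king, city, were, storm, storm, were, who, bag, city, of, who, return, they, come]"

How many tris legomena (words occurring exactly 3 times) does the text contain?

Frequencies: who:3, city:2, were:2, storm:2, wood:1, king:1, bag:1, of:1, return:1, they:1, come:1
Words with frequency 3: who

1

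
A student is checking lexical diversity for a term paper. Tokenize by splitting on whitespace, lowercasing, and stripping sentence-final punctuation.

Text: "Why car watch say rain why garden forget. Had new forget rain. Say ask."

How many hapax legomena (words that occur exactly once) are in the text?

Frequencies: why:2, say:2, rain:2, forget:2, car:1, watch:1, garden:1, had:1, new:1, ask:1
Hapax (freq=1): ask, car, garden, had, new, watch

6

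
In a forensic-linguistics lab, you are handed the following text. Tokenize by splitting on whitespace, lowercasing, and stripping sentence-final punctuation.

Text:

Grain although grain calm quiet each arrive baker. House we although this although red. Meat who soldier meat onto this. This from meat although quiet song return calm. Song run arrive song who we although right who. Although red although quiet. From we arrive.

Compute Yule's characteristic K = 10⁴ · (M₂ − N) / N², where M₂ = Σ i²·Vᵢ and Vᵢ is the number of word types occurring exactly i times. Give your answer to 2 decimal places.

475.21

Frequencies: although:7, quiet:3, arrive:3, we:3, this:3, meat:3, who:3, song:3, grain:2, calm:2, red:2, from:2, each:1, baker:1, house:1, soldier:1, onto:1, return:1, run:1, right:1
N = 44. Frequency spectrum: V_1=8, V_2=4, V_3=7, V_7=1
M₂ = 1²·8 + 2²·4 + 3²·7 + 7²·1 = 136
K = 10000 × (136 − 44) / 44² = 475.21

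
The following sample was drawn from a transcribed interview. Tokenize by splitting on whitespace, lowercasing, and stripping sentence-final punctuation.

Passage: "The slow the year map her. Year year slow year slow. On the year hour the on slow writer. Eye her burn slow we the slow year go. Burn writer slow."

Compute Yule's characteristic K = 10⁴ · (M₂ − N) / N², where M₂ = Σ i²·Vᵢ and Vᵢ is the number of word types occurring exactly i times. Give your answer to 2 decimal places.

1040.58

Frequencies: slow:7, year:6, the:5, her:2, on:2, writer:2, burn:2, map:1, hour:1, eye:1, we:1, go:1
N = 31. Frequency spectrum: V_1=5, V_2=4, V_5=1, V_6=1, V_7=1
M₂ = 1²·5 + 2²·4 + 5²·1 + 6²·1 + 7²·1 = 131
K = 10000 × (131 − 31) / 31² = 1040.58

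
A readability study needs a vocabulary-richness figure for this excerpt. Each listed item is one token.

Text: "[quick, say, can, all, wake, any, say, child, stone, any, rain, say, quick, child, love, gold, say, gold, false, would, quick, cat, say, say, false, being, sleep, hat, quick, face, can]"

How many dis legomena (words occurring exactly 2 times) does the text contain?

Frequencies: say:6, quick:4, can:2, any:2, child:2, gold:2, false:2, all:1, wake:1, stone:1, rain:1, love:1, would:1, cat:1, being:1, sleep:1, hat:1, face:1
Words with frequency 2: any, can, child, false, gold

5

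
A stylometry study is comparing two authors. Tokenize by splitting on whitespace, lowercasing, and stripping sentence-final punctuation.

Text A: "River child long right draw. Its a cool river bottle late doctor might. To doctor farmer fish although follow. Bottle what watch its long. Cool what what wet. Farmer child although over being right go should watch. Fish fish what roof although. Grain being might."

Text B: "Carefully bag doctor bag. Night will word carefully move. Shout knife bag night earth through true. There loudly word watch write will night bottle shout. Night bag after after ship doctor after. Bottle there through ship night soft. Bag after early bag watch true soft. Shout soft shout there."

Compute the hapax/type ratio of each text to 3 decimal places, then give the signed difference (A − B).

0.137

A: hapax=11, V=26, ratio=0.423
B: hapax=6, V=21, ratio=0.286
Difference = 0.423 − 0.286 = 0.137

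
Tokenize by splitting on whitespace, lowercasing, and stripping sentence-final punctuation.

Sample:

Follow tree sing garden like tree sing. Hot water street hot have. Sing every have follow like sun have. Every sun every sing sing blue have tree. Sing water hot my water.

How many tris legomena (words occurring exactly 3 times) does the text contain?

Frequencies: sing:6, have:4, tree:3, hot:3, water:3, every:3, follow:2, like:2, sun:2, garden:1, street:1, blue:1, my:1
Words with frequency 3: every, hot, tree, water

4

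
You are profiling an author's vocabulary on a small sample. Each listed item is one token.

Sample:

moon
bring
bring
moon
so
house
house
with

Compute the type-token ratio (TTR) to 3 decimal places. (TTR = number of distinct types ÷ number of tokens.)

N = 8 tokens, V = 5 types.
TTR = V / N = 5 / 8 = 0.625

0.625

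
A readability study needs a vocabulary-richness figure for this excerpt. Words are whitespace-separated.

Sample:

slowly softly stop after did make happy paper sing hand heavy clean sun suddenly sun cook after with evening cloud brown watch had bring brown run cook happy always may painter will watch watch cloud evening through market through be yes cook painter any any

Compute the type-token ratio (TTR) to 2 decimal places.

N = 45 tokens, V = 32 types.
TTR = V / N = 32 / 45 = 0.71

0.71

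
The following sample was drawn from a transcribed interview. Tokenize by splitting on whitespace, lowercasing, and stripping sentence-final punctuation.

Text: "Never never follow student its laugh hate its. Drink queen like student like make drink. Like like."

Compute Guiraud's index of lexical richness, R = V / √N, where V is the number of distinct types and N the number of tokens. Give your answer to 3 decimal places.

2.425

N = 17, V = 10.
√N = 4.123106
R = 10 / 4.123106 = 2.425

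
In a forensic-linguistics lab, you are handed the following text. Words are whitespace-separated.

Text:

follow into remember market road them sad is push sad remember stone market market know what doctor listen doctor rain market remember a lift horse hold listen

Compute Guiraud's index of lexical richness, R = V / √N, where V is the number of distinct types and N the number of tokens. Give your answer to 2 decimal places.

3.66

N = 27, V = 19.
√N = 5.196152
R = 19 / 5.196152 = 3.66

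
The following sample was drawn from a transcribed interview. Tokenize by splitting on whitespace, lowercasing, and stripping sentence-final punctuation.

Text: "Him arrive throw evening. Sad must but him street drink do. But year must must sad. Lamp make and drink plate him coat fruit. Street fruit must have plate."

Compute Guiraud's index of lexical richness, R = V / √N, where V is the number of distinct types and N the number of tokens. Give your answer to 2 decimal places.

3.34

N = 29, V = 18.
√N = 5.385165
R = 18 / 5.385165 = 3.34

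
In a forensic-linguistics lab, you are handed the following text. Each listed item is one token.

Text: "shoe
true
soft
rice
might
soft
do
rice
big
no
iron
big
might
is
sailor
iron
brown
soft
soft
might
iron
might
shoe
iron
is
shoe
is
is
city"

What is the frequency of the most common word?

Frequencies: soft:4, might:4, iron:4, is:4, shoe:3, rice:2, big:2, true:1, do:1, no:1, sailor:1, brown:1, city:1
Most common: 'soft' with frequency 4.

4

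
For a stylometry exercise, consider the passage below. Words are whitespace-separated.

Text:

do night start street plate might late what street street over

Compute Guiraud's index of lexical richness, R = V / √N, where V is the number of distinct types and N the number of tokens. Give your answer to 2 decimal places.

2.71

N = 11, V = 9.
√N = 3.316625
R = 9 / 3.316625 = 2.71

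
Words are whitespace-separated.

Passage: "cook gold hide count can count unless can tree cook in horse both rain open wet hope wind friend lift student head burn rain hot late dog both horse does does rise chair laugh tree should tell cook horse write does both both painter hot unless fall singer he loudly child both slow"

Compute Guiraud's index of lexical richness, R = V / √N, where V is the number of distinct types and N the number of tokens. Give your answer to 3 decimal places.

5.082

N = 53, V = 37.
√N = 7.280110
R = 37 / 7.280110 = 5.082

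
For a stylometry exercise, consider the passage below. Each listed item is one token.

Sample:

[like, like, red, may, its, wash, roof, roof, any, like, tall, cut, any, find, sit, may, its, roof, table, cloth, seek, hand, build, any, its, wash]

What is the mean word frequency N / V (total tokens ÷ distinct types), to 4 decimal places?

N = 26 tokens, V = 16 types.
Mean frequency = N / V = 26 / 16 = 1.6250

1.6250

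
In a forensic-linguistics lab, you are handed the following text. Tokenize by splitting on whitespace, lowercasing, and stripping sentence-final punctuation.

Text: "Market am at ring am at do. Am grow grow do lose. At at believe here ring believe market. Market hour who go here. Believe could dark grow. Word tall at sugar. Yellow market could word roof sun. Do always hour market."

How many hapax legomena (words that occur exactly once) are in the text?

10

Frequencies: market:5, at:5, am:3, do:3, grow:3, believe:3, ring:2, here:2, hour:2, could:2, word:2, lose:1, who:1, go:1, dark:1, tall:1, sugar:1, yellow:1, roof:1, sun:1, … (1 more, each freq 1)
Hapax (freq=1): always, dark, go, lose, roof, sugar, sun, tall, who, yellow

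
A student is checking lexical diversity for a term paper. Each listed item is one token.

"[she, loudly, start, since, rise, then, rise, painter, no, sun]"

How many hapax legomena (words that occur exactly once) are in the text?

8

Frequencies: rise:2, she:1, loudly:1, start:1, since:1, then:1, painter:1, no:1, sun:1
Hapax (freq=1): loudly, no, painter, she, since, start, sun, then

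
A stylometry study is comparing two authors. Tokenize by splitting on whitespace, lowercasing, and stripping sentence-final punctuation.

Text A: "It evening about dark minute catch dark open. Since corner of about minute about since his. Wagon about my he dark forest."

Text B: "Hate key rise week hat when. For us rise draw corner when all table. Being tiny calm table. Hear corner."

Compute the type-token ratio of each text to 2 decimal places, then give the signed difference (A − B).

-0.12

TTR(A) = 15/22 = 0.68
TTR(B) = 16/20 = 0.80
Difference = 0.68 − 0.80 = -0.12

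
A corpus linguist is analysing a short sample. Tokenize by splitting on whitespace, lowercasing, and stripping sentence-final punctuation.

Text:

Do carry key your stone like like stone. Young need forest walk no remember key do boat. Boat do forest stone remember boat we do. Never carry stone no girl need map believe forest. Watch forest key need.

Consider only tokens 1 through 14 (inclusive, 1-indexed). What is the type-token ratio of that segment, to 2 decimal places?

Segment tokens 1–14: do, carry, key, your, stone, like, like, stone, young, need, forest, walk, no, remember
Segment N = 14, segment V = 12.
TTR = 12 / 14 = 0.86

0.86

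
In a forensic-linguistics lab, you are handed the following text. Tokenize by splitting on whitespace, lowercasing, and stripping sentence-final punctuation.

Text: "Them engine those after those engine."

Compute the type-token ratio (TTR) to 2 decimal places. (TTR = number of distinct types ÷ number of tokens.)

N = 6 tokens, V = 4 types.
TTR = V / N = 4 / 6 = 0.67

0.67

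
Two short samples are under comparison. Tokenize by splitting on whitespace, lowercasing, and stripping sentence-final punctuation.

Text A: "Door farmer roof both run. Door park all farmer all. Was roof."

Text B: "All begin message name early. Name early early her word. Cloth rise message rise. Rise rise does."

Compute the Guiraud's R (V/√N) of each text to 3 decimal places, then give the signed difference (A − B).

A: V=8, N=12, R=2.309
B: V=10, N=17, R=2.425
Difference = 2.309 − 2.425 = -0.116

-0.116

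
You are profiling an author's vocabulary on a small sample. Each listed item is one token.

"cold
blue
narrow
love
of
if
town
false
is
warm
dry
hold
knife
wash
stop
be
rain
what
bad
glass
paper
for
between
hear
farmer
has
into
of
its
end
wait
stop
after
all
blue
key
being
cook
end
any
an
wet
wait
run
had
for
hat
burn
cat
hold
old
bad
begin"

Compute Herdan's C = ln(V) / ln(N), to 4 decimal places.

N = 53, V = 45.
ln(V) = 3.806662, ln(N) = 3.970292
C = 3.806662 / 3.970292 = 0.9588

0.9588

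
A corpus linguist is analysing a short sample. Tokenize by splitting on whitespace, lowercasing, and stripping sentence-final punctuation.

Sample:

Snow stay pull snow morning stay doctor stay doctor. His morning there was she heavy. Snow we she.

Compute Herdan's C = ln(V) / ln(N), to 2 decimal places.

0.83

N = 18, V = 11.
ln(V) = 2.397895, ln(N) = 2.890372
C = 2.397895 / 2.890372 = 0.83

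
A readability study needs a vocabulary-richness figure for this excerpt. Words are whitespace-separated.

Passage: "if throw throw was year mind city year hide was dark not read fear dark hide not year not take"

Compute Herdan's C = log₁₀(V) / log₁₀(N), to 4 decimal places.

0.8295

N = 20, V = 12.
log₁₀(V) = 1.079181, log₁₀(N) = 1.301030
C = 1.079181 / 1.301030 = 0.8295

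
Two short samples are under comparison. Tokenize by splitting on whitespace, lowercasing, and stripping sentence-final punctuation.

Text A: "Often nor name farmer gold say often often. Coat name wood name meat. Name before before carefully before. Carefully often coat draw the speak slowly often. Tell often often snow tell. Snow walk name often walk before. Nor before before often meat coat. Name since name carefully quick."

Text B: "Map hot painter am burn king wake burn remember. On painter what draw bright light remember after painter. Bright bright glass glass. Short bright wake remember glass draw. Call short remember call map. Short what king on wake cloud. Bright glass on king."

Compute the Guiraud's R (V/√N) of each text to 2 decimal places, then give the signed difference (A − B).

0.15

A: V=20, N=48, R=2.89
B: V=18, N=43, R=2.74
Difference = 2.89 − 2.74 = 0.15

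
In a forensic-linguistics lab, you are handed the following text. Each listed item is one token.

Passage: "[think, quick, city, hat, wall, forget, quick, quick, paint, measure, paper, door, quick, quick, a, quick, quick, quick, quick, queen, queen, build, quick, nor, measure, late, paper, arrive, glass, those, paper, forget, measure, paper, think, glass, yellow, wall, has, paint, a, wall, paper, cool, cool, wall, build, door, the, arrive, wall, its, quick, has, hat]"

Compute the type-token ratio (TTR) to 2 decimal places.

N = 55 tokens, V = 23 types.
TTR = V / N = 23 / 55 = 0.42

0.42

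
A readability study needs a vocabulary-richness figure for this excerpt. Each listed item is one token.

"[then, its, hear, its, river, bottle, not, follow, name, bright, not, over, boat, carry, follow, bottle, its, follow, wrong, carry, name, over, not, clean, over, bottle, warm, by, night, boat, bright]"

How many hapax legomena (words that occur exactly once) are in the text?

8

Frequencies: its:3, bottle:3, not:3, follow:3, over:3, name:2, bright:2, boat:2, carry:2, then:1, hear:1, river:1, wrong:1, clean:1, warm:1, by:1, night:1
Hapax (freq=1): by, clean, hear, night, river, then, warm, wrong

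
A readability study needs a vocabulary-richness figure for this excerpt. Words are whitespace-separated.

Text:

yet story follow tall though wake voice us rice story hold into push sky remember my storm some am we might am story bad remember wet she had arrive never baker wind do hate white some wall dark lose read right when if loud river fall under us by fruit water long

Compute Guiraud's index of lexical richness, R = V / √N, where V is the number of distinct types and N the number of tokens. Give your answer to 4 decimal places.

N = 52, V = 46.
√N = 7.211103
R = 46 / 7.211103 = 6.3791

6.3791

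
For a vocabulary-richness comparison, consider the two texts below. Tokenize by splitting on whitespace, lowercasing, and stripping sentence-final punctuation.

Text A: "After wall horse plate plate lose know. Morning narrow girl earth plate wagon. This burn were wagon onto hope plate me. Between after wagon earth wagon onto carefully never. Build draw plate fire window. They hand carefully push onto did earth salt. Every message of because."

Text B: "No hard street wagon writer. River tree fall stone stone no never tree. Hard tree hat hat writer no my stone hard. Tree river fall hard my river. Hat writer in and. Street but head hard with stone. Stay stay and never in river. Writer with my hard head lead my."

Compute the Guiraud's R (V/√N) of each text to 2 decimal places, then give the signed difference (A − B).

2.21

A: V=33, N=46, R=4.87
B: V=19, N=51, R=2.66
Difference = 4.87 − 2.66 = 2.21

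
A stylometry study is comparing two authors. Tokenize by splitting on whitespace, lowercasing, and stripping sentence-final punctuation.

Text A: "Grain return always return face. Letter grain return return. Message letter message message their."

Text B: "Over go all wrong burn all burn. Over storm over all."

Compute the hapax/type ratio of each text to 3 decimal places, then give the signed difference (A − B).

-0.071

A: hapax=3, V=7, ratio=0.429
B: hapax=3, V=6, ratio=0.500
Difference = 0.429 − 0.500 = -0.071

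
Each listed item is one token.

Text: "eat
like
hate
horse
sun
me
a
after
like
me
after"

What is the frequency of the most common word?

2

Frequencies: like:2, me:2, after:2, eat:1, hate:1, horse:1, sun:1, a:1
Most common: 'like' with frequency 2.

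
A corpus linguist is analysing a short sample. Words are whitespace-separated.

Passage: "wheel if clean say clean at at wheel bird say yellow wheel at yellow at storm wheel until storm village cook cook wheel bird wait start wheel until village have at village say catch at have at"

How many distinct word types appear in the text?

Distinct types: {at, bird, catch, clean, cook, have, if, say, start, storm, until, village, wait, wheel, yellow}
V = 15

15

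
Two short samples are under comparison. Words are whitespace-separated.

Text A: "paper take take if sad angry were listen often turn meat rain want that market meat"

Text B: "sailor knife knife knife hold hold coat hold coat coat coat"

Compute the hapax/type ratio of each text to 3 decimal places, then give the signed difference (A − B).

A: hapax=12, V=14, ratio=0.857
B: hapax=1, V=4, ratio=0.250
Difference = 0.857 − 0.250 = 0.607

0.607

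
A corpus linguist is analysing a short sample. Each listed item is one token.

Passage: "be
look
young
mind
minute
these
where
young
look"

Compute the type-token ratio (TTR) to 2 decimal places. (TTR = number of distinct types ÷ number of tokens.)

N = 9 tokens, V = 7 types.
TTR = V / N = 7 / 9 = 0.78

0.78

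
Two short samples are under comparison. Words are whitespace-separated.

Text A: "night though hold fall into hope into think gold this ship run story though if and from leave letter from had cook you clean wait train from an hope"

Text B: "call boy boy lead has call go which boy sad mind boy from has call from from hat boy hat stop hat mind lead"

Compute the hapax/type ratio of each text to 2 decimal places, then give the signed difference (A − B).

0.47

A: hapax=20, V=24, ratio=0.83
B: hapax=4, V=11, ratio=0.36
Difference = 0.83 − 0.36 = 0.47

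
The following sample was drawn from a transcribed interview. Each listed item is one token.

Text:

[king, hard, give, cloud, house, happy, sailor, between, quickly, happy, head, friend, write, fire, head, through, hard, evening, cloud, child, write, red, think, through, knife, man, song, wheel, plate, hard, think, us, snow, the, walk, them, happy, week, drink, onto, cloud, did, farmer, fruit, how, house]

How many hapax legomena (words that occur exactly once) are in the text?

Frequencies: hard:3, cloud:3, happy:3, house:2, head:2, write:2, through:2, think:2, king:1, give:1, sailor:1, between:1, quickly:1, friend:1, fire:1, evening:1, child:1, red:1, knife:1, man:1, … (15 more, each freq 1)
Hapax (freq=1): between, child, did, drink, evening, farmer, fire, friend, fruit, give, how, king, knife, man, onto, plate, quickly, red, sailor, snow, song, the, them, us, walk, week, wheel

27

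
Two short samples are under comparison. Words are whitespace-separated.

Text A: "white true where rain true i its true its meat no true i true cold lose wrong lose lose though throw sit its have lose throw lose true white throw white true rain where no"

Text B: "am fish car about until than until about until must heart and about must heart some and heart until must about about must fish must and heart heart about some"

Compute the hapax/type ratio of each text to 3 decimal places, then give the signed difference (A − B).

A: hapax=6, V=15, ratio=0.400
B: hapax=3, V=10, ratio=0.300
Difference = 0.400 − 0.300 = 0.100

0.100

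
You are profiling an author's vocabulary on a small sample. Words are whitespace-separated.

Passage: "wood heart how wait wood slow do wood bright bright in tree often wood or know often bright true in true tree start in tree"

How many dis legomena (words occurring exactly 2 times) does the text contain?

Frequencies: wood:4, bright:3, in:3, tree:3, often:2, true:2, heart:1, how:1, wait:1, slow:1, do:1, or:1, know:1, start:1
Words with frequency 2: often, true

2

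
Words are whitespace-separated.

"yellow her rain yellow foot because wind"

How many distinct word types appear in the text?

6

Distinct types: {because, foot, her, rain, wind, yellow}
V = 6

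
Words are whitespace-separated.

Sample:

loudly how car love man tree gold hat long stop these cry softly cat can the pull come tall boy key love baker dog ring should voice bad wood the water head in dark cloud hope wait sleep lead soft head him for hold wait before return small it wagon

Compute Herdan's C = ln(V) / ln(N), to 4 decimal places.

0.9787

N = 50, V = 46.
ln(V) = 3.828641, ln(N) = 3.912023
C = 3.828641 / 3.912023 = 0.9787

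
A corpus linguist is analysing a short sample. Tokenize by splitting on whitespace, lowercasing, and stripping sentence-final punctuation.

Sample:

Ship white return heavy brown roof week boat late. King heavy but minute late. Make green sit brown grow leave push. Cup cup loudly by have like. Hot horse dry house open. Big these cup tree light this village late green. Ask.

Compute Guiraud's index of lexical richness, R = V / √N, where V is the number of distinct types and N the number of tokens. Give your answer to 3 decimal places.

5.401

N = 42, V = 35.
√N = 6.480741
R = 35 / 6.480741 = 5.401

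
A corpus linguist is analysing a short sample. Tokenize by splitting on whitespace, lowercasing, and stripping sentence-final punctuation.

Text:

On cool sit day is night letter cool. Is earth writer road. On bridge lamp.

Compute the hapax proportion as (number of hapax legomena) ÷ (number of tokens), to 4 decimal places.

0.6000

Frequencies: on:2, cool:2, is:2, sit:1, day:1, night:1, letter:1, earth:1, writer:1, road:1, bridge:1, lamp:1
Hapax count = 9; token count = 15.
Ratio = 9 / 15 = 0.6000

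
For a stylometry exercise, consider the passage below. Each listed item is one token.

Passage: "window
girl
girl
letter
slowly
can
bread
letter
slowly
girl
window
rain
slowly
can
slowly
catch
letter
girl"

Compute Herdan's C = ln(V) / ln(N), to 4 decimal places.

0.7194

N = 18, V = 8.
ln(V) = 2.079442, ln(N) = 2.890372
C = 2.079442 / 2.890372 = 0.7194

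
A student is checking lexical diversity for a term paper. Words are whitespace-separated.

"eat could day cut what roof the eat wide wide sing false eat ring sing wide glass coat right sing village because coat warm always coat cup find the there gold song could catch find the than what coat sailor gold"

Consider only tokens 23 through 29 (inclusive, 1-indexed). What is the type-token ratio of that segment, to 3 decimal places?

0.857

Segment tokens 23–29: coat, warm, always, coat, cup, find, the
Segment N = 7, segment V = 6.
TTR = 6 / 7 = 0.857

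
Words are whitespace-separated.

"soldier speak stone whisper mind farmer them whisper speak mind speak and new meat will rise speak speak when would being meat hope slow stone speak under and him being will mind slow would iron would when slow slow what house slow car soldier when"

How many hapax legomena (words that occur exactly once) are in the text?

11

Frequencies: speak:6, slow:5, mind:3, when:3, would:3, soldier:2, stone:2, whisper:2, and:2, meat:2, will:2, being:2, farmer:1, them:1, new:1, rise:1, hope:1, under:1, him:1, iron:1, … (3 more, each freq 1)
Hapax (freq=1): car, farmer, him, hope, house, iron, new, rise, them, under, what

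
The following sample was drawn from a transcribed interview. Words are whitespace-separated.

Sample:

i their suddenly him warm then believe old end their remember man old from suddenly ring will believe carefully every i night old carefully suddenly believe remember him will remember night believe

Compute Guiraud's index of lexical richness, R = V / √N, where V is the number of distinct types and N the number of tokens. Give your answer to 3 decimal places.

N = 32, V = 17.
√N = 5.656854
R = 17 / 5.656854 = 3.005

3.005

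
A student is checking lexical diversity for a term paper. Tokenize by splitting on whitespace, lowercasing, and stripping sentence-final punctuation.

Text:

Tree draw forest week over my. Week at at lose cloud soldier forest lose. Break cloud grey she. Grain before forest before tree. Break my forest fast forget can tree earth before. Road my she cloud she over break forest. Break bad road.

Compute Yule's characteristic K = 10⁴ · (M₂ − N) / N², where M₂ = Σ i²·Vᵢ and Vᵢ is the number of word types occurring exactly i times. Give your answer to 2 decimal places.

Frequencies: forest:5, break:4, tree:3, my:3, cloud:3, she:3, before:3, week:2, over:2, at:2, lose:2, road:2, draw:1, soldier:1, grey:1, grain:1, fast:1, forget:1, can:1, earth:1, … (1 more, each freq 1)
N = 43. Frequency spectrum: V_1=9, V_2=5, V_3=5, V_4=1, V_5=1
M₂ = 1²·9 + 2²·5 + 3²·5 + 4²·1 + 5²·1 = 115
K = 10000 × (115 − 43) / 43² = 389.40

389.40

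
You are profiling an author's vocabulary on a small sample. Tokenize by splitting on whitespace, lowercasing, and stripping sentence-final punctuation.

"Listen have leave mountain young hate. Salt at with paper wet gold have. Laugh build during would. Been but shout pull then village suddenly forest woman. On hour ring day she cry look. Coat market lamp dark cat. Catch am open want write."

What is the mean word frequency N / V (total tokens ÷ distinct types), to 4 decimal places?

N = 43 tokens, V = 42 types.
Mean frequency = N / V = 43 / 42 = 1.0238

1.0238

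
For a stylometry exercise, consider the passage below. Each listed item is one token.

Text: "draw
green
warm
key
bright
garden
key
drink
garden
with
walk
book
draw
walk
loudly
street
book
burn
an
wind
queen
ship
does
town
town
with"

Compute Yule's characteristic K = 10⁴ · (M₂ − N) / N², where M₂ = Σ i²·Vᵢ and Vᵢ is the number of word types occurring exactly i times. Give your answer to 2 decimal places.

207.10

Frequencies: draw:2, key:2, garden:2, with:2, walk:2, book:2, town:2, green:1, warm:1, bright:1, drink:1, loudly:1, street:1, burn:1, an:1, wind:1, queen:1, ship:1, does:1
N = 26. Frequency spectrum: V_1=12, V_2=7
M₂ = 1²·12 + 2²·7 = 40
K = 10000 × (40 − 26) / 26² = 207.10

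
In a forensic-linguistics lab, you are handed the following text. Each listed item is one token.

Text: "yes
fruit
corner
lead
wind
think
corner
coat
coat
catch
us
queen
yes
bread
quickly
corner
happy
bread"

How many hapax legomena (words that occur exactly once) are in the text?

9

Frequencies: corner:3, yes:2, coat:2, bread:2, fruit:1, lead:1, wind:1, think:1, catch:1, us:1, queen:1, quickly:1, happy:1
Hapax (freq=1): catch, fruit, happy, lead, queen, quickly, think, us, wind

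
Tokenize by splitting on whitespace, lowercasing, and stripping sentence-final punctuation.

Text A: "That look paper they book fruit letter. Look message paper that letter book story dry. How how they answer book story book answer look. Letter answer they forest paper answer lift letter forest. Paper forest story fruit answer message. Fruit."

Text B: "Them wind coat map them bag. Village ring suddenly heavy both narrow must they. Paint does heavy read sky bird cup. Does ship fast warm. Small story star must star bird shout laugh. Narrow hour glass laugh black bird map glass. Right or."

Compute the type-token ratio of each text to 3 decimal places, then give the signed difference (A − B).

TTR(A) = 14/40 = 0.350
TTR(B) = 32/43 = 0.744
Difference = 0.350 − 0.744 = -0.394

-0.394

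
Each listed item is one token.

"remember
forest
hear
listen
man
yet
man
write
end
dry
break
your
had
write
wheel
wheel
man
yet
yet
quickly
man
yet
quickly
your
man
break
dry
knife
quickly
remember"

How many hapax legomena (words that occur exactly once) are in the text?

6

Frequencies: man:5, yet:4, quickly:3, remember:2, write:2, dry:2, break:2, your:2, wheel:2, forest:1, hear:1, listen:1, end:1, had:1, knife:1
Hapax (freq=1): end, forest, had, hear, knife, listen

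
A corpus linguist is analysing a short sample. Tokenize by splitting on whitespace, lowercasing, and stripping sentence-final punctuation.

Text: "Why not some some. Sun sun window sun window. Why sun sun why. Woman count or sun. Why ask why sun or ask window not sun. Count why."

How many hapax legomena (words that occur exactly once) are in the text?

1

Frequencies: sun:8, why:6, window:3, not:2, some:2, count:2, or:2, ask:2, woman:1
Hapax (freq=1): woman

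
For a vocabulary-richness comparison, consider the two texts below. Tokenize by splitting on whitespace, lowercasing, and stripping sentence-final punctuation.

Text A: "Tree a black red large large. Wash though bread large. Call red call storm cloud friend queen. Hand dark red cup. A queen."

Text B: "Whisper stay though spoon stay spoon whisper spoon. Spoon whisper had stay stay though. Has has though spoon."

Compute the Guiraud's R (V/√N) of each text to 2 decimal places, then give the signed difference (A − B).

A: V=16, N=23, R=3.34
B: V=6, N=18, R=1.41
Difference = 3.34 − 1.41 = 1.93

1.93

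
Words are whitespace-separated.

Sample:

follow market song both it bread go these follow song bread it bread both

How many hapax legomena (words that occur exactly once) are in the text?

3

Frequencies: bread:3, follow:2, song:2, both:2, it:2, market:1, go:1, these:1
Hapax (freq=1): go, market, these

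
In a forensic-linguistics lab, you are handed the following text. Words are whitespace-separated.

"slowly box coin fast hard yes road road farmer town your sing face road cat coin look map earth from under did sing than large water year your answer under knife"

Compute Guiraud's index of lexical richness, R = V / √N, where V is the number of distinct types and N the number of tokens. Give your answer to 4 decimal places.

N = 31, V = 25.
√N = 5.567764
R = 25 / 5.567764 = 4.4901

4.4901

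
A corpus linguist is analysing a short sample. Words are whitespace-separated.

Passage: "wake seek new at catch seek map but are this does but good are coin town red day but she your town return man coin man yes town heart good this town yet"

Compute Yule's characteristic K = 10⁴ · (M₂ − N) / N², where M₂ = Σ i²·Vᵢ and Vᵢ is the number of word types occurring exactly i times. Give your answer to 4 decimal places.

Frequencies: town:4, but:3, seek:2, are:2, this:2, good:2, coin:2, man:2, wake:1, new:1, at:1, catch:1, map:1, does:1, red:1, day:1, she:1, your:1, return:1, yes:1, … (2 more, each freq 1)
N = 33. Frequency spectrum: V_1=14, V_2=6, V_3=1, V_4=1
M₂ = 1²·14 + 2²·6 + 3²·1 + 4²·1 = 63
K = 10000 × (63 − 33) / 33² = 275.4821

275.4821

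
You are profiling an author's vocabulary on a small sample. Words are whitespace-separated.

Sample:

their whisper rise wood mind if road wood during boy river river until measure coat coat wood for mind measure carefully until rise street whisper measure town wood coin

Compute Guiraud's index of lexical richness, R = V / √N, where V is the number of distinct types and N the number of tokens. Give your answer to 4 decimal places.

N = 29, V = 18.
√N = 5.385165
R = 18 / 5.385165 = 3.3425

3.3425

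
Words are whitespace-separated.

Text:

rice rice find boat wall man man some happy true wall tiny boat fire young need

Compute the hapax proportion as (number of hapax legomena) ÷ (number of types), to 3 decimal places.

0.667

Frequencies: rice:2, boat:2, wall:2, man:2, find:1, some:1, happy:1, true:1, tiny:1, fire:1, young:1, need:1
Hapax count = 8; type count = 12.
Ratio = 8 / 12 = 0.667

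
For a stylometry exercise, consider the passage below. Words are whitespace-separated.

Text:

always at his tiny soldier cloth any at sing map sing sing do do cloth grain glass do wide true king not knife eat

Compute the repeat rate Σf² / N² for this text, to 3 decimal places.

Frequencies: sing:3, do:3, at:2, cloth:2, always:1, his:1, tiny:1, soldier:1, any:1, map:1, grain:1, glass:1, wide:1, true:1, king:1, not:1, knife:1, eat:1
Σf² = 40; N² = 576
Repeat rate = 40 / 576 = 0.069

0.069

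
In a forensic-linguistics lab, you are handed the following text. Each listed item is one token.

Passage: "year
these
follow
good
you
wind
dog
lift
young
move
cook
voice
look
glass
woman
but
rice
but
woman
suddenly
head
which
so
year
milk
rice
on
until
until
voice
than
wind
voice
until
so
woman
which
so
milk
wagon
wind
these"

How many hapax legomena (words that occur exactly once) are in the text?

15

Frequencies: wind:3, voice:3, woman:3, so:3, until:3, year:2, these:2, but:2, rice:2, which:2, milk:2, follow:1, good:1, you:1, dog:1, lift:1, young:1, move:1, cook:1, look:1, … (6 more, each freq 1)
Hapax (freq=1): cook, dog, follow, glass, good, head, lift, look, move, on, suddenly, than, wagon, you, young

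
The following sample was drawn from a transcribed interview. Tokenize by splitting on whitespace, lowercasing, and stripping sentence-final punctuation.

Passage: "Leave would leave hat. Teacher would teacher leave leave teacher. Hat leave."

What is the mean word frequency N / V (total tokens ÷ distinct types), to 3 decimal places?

3.000

N = 12 tokens, V = 4 types.
Mean frequency = N / V = 12 / 4 = 3.000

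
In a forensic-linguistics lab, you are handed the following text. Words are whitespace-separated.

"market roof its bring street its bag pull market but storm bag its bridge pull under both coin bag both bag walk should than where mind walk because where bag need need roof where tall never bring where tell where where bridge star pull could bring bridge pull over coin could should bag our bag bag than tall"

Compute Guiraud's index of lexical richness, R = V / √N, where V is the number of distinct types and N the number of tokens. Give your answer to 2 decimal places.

3.55

N = 58, V = 27.
√N = 7.615773
R = 27 / 7.615773 = 3.55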